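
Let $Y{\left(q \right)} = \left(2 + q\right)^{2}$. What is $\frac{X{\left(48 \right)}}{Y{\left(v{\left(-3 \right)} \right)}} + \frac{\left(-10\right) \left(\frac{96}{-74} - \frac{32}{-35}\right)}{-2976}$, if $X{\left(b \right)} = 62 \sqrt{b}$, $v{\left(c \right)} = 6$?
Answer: $- \frac{1}{777} + \frac{31 \sqrt{3}}{8} \approx 6.7104$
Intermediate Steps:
$\frac{X{\left(48 \right)}}{Y{\left(v{\left(-3 \right)} \right)}} + \frac{\left(-10\right) \left(\frac{96}{-74} - \frac{32}{-35}\right)}{-2976} = \frac{62 \sqrt{48}}{\left(2 + 6\right)^{2}} + \frac{\left(-10\right) \left(\frac{96}{-74} - \frac{32}{-35}\right)}{-2976} = \frac{62 \cdot 4 \sqrt{3}}{8^{2}} + - 10 \left(96 \left(- \frac{1}{74}\right) - - \frac{32}{35}\right) \left(- \frac{1}{2976}\right) = \frac{248 \sqrt{3}}{64} + - 10 \left(- \frac{48}{37} + \frac{32}{35}\right) \left(- \frac{1}{2976}\right) = 248 \sqrt{3} \cdot \frac{1}{64} + \left(-10\right) \left(- \frac{496}{1295}\right) \left(- \frac{1}{2976}\right) = \frac{31 \sqrt{3}}{8} + \frac{992}{259} \left(- \frac{1}{2976}\right) = \frac{31 \sqrt{3}}{8} - \frac{1}{777} = - \frac{1}{777} + \frac{31 \sqrt{3}}{8}$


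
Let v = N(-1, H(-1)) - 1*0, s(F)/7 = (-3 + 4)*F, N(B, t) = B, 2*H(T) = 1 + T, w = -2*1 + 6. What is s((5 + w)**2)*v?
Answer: -567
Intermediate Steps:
w = 4 (w = -2 + 6 = 4)
H(T) = 1/2 + T/2 (H(T) = (1 + T)/2 = 1/2 + T/2)
s(F) = 7*F (s(F) = 7*((-3 + 4)*F) = 7*(1*F) = 7*F)
v = -1 (v = -1 - 1*0 = -1 + 0 = -1)
s((5 + w)**2)*v = (7*(5 + 4)**2)*(-1) = (7*9**2)*(-1) = (7*81)*(-1) = 567*(-1) = -567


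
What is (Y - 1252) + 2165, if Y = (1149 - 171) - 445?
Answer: 1446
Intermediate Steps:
Y = 533 (Y = 978 - 445 = 533)
(Y - 1252) + 2165 = (533 - 1252) + 2165 = -719 + 2165 = 1446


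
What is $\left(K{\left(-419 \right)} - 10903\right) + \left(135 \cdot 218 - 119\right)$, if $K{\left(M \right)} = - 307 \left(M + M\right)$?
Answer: $275674$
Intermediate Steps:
$K{\left(M \right)} = - 614 M$ ($K{\left(M \right)} = - 307 \cdot 2 M = - 614 M$)
$\left(K{\left(-419 \right)} - 10903\right) + \left(135 \cdot 218 - 119\right) = \left(\left(-614\right) \left(-419\right) - 10903\right) + \left(135 \cdot 218 - 119\right) = \left(257266 - 10903\right) + \left(29430 - 119\right) = 246363 + 29311 = 275674$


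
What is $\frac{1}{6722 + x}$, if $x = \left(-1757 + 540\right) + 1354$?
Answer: $\frac{1}{6859} \approx 0.00014579$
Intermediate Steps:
$x = 137$ ($x = -1217 + 1354 = 137$)
$\frac{1}{6722 + x} = \frac{1}{6722 + 137} = \frac{1}{6859}$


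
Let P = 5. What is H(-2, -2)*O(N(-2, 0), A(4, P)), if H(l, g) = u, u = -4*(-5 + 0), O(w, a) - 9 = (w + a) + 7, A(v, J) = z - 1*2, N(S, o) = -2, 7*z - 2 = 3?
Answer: 1780/7 ≈ 254.29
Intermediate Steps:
z = 5/7 (z = 2/7 + (1/7)*3 = 2/7 + 3/7 = 5/7 ≈ 0.71429)
A(v, J) = -9/7 (A(v, J) = 5/7 - 1*2 = 5/7 - 2 = -9/7)
O(w, a) = 16 + a + w (O(w, a) = 9 + ((w + a) + 7) = 9 + ((a + w) + 7) = 9 + (7 + a + w) = 16 + a + w)
u = 20 (u = -4*(-5) = 20)
H(l, g) = 20
H(-2, -2)*O(N(-2, 0), A(4, P)) = 20*(16 - 9/7 - 2) = 20*(89/7) = 1780/7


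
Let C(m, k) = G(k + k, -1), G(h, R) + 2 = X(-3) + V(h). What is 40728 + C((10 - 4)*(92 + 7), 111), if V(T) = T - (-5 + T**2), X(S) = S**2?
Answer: -8322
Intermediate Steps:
V(T) = 5 + T - T**2 (V(T) = T + (5 - T**2) = 5 + T - T**2)
G(h, R) = 12 + h - h**2 (G(h, R) = -2 + ((-3)**2 + (5 + h - h**2)) = -2 + (9 + (5 + h - h**2)) = -2 + (14 + h - h**2) = 12 + h - h**2)
C(m, k) = 12 - 4*k**2 + 2*k (C(m, k) = 12 + (k + k) - (k + k)**2 = 12 + 2*k - (2*k)**2 = 12 + 2*k - 4*k**2 = 12 - 4*k**2 + 2*k)
40728 + C((10 - 4)*(92 + 7), 111) = 40728 + (12 - 4*111**2 + 2*111) = 40728 + (12 - 4*12321 + 222) = 40728 + (12 - 49284 + 222) = 40728 - 49050 = -8322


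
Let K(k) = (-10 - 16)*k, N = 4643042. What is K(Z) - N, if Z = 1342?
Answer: -4677934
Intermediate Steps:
K(k) = -26*k
K(Z) - N = -26*1342 - 1*4643042 = -34892 - 4643042 = -4677934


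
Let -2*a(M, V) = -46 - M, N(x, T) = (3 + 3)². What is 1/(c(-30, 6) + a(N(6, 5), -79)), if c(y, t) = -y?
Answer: 1/71 ≈ 0.014085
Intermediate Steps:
N(x, T) = 36 (N(x, T) = 6² = 36)
a(M, V) = 23 + M/2 (a(M, V) = -(-46 - M)/2 = 23 + M/2)
1/(c(-30, 6) + a(N(6, 5), -79)) = 1/(-1*(-30) + (23 + (½)*36)) = 1/(30 + (23 + 18)) = 1/(30 + 41) = 1/71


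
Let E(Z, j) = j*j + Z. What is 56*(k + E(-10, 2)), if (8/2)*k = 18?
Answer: -84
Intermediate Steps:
k = 9/2 (k = (1/4)*18 = 9/2 ≈ 4.5000)
E(Z, j) = Z + j**2 (E(Z, j) = j**2 + Z = Z + j**2)
56*(k + E(-10, 2)) = 56*(9/2 + (-10 + 2**2)) = 56*(9/2 + (-10 + 4)) = 56*(9/2 - 6) = 56*(-3/2) = -84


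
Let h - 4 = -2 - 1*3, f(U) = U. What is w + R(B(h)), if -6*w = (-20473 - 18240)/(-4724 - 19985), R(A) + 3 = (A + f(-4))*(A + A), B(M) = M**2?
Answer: -1372999/148254 ≈ -9.2611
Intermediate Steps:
h = -1 (h = 4 + (-2 - 1*3) = 4 + (-2 - 3) = 4 - 5 = -1)
R(A) = -3 + 2*A*(-4 + A) (R(A) = -3 + (A - 4)*(A + A) = -3 + (-4 + A)*(2*A) = -3 + 2*A*(-4 + A))
w = -38713/148254 (w = -(-20473 - 18240)/(6*(-4724 - 19985)) = -(-38713)/(6*(-24709)) = -(-38713)*(-1)/(6*24709) = -1/6*38713/24709 = -38713/148254 ≈ -0.26113)
w + R(B(h)) = -38713/148254 + (-3 - 8*(-1)**2 + 2*((-1)**2)**2) = -38713/148254 + (-3 - 8*1 + 2*1**2) = -38713/148254 + (-3 - 8 + 2*1) = -38713/148254 + (-3 - 8 + 2) = -38713/148254 - 9 = -1372999/148254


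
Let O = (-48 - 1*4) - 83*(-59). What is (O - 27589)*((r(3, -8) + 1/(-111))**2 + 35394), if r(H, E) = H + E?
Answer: -9925449985840/12321 ≈ -8.0557e+8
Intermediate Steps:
O = 4845 (O = (-48 - 4) + 4897 = -52 + 4897 = 4845)
r(H, E) = E + H
(O - 27589)*((r(3, -8) + 1/(-111))**2 + 35394) = (4845 - 27589)*(((-8 + 3) + 1/(-111))**2 + 35394) = -22744*((-5 - 1/111)**2 + 35394) = -22744*((-556/111)**2 + 35394) = -22744*(309136/12321 + 35394) = -22744*436398610/12321 = -9925449985840/12321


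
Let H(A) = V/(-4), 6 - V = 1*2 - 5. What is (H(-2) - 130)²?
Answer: 279841/16 ≈ 17490.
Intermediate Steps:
V = 9 (V = 6 - (1*2 - 5) = 6 - (2 - 5) = 6 - 1*(-3) = 6 + 3 = 9)
H(A) = -9/4 (H(A) = 9/(-4) = 9*(-¼) = -9/4)
(H(-2) - 130)² = (-9/4 - 130)² = (-529/4)² = 279841/16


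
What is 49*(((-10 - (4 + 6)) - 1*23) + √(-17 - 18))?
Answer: -2107 + 49*I*√35 ≈ -2107.0 + 289.89*I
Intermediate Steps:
49*(((-10 - (4 + 6)) - 1*23) + √(-17 - 18)) = 49*(((-10 - 1*10) - 23) + √(-35)) = 49*(((-10 - 10) - 23) + I*√35) = 49*((-20 - 23) + I*√35) = 49*(-43 + I*√35) = -2107 + 49*I*√35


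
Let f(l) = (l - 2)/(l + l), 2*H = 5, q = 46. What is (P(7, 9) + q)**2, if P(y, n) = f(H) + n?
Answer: 303601/100 ≈ 3036.0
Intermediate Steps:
H = 5/2 (H = (1/2)*5 = 5/2 ≈ 2.5000)
f(l) = (-2 + l)/(2*l) (f(l) = (-2 + l)/((2*l)) = (-2 + l)*(1/(2*l)) = (-2 + l)/(2*l))
P(y, n) = 1/10 + n (P(y, n) = (-2 + 5/2)/(2*(5/2)) + n = (1/2)*(2/5)*(1/2) + n = 1/10 + n)
(P(7, 9) + q)**2 = ((1/10 + 9) + 46)**2 = (91/10 + 46)**2 = (551/10)**2 = 303601/100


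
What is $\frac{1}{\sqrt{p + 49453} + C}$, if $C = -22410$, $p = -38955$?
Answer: $- \frac{11205}{251098801} - \frac{\sqrt{10498}}{502197602} \approx -4.4828 \cdot 10^{-5}$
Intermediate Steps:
$\frac{1}{\sqrt{p + 49453} + C} = \frac{1}{\sqrt{-38955 + 49453} - 22410} = \frac{1}{\sqrt{10498} - 22410} = \frac{1}{-22410 + \sqrt{10498}}$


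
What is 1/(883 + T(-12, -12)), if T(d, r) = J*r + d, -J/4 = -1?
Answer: 1/823 ≈ 0.0012151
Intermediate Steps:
J = 4 (J = -4*(-1) = 4)
T(d, r) = d + 4*r (T(d, r) = 4*r + d = d + 4*r)
1/(883 + T(-12, -12)) = 1/(883 + (-12 + 4*(-12))) = 1/(883 + (-12 - 48)) = 1/(883 - 60) = 1/823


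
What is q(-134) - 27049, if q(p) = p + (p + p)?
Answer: -27451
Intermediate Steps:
q(p) = 3*p (q(p) = p + 2*p = 3*p)
q(-134) - 27049 = 3*(-134) - 27049 = -402 - 27049 = -27451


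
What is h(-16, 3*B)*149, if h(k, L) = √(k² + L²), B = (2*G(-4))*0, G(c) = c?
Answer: 2384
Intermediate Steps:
B = 0 (B = (2*(-4))*0 = -8*0 = 0)
h(k, L) = √(L² + k²)
h(-16, 3*B)*149 = √((3*0)² + (-16)²)*149 = √(0² + 256)*149 = √(0 + 256)*149 = √256*149 = 16*149 = 2384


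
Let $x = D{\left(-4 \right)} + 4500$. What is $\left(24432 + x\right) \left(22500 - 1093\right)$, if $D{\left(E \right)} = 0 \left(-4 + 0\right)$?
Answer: $619347324$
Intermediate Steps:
$D{\left(E \right)} = 0$ ($D{\left(E \right)} = 0 \left(-4\right) = 0$)
$x = 4500$ ($x = 0 + 4500 = 4500$)
$\left(24432 + x\right) \left(22500 - 1093\right) = \left(24432 + 4500\right) \left(22500 - 1093\right) = 28932 \cdot 21407 = 619347324$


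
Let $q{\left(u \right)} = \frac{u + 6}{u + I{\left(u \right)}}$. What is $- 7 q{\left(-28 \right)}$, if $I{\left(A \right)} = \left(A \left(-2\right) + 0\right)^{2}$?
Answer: $\frac{11}{222} \approx 0.04955$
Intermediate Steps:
$I{\left(A \right)} = 4 A^{2}$ ($I{\left(A \right)} = \left(- 2 A + 0\right)^{2} = \left(- 2 A\right)^{2} = 4 A^{2}$)
$q{\left(u \right)} = \frac{6 + u}{u + 4 u^{2}}$ ($q{\left(u \right)} = \frac{u + 6}{u + 4 u^{2}} = \frac{6 + u}{u + 4 u^{2}}$)
$- 7 q{\left(-28 \right)} = - 7 \frac{6 - 28}{\left(-28\right) \left(1 + 4 \left(-28\right)\right)} = - 7 \left(\left(- \frac{1}{28}\right) \frac{1}{1 - 112} \left(-22\right)\right) = - 7 \left(\left(- \frac{1}{28}\right) \frac{1}{-111} \left(-22\right)\right) = - 7 \left(\left(- \frac{1}{28}\right) \left(- \frac{1}{111}\right) \left(-22\right)\right) = \left(-7\right) \left(- \frac{11}{1554}\right) = \frac{11}{222}$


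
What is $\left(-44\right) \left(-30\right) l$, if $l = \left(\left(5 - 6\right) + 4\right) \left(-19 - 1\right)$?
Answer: $-79200$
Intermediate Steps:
$l = -60$ ($l = \left(\left(5 - 6\right) + 4\right) \left(-20\right) = \left(-1 + 4\right) \left(-20\right) = 3 \left(-20\right) = -60$)
$\left(-44\right) \left(-30\right) l = \left(-44\right) \left(-30\right) \left(-60\right) = 1320 \left(-60\right) = -79200$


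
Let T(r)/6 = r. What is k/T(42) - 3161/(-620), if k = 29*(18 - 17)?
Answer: 101819/19530 ≈ 5.2135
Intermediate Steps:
T(r) = 6*r
k = 29 (k = 29*1 = 29)
k/T(42) - 3161/(-620) = 29/((6*42)) - 3161/(-620) = 29/252 - 3161*(-1/620) = 29*(1/252) + 3161/620 = 29/252 + 3161/620 = 101819/19530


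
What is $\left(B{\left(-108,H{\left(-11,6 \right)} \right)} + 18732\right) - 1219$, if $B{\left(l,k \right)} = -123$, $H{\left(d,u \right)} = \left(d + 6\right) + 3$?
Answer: $17390$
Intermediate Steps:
$H{\left(d,u \right)} = 9 + d$ ($H{\left(d,u \right)} = \left(6 + d\right) + 3 = 9 + d$)
$\left(B{\left(-108,H{\left(-11,6 \right)} \right)} + 18732\right) - 1219 = \left(-123 + 18732\right) - 1219 = 18609 - 1219 = 17390$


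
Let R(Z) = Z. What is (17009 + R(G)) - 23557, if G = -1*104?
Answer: -6652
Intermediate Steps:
G = -104
(17009 + R(G)) - 23557 = (17009 - 104) - 23557 = 16905 - 23557 = -6652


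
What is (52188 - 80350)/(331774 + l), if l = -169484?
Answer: -14081/81145 ≈ -0.17353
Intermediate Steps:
(52188 - 80350)/(331774 + l) = (52188 - 80350)/(331774 - 169484) = -28162/162290 = -28162*1/162290 = -14081/81145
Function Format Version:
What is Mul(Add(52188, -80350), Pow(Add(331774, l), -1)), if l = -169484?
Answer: Rational(-14081, 81145) ≈ -0.17353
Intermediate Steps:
Mul(Add(52188, -80350), Pow(Add(331774, l), -1)) = Mul(Add(52188, -80350), Pow(Add(331774, -169484), -1)) = Mul(-28162, Pow(162290, -1)) = Mul(-28162, Rational(1, 162290)) = Rational(-14081, 81145)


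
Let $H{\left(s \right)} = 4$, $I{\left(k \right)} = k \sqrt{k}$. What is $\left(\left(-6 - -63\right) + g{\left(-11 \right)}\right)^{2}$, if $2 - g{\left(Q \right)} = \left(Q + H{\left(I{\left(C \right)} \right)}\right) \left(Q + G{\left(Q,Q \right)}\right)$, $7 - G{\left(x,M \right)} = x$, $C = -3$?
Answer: $11664$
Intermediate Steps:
$G{\left(x,M \right)} = 7 - x$
$I{\left(k \right)} = k^{\frac{3}{2}}$
$g{\left(Q \right)} = -26 - 7 Q$ ($g{\left(Q \right)} = 2 - \left(Q + 4\right) \left(Q - \left(-7 + Q\right)\right) = 2 - \left(4 + Q\right) 7 = 2 - \left(28 + 7 Q\right) = -26 - 7 Q$)
$\left(\left(-6 - -63\right) + g{\left(-11 \right)}\right)^{2} = \left(\left(-6 - -63\right) - -51\right)^{2} = \left(\left(-6 + 63\right) + \left(-26 + 77\right)\right)^{2} = \left(57 + 51\right)^{2} = 108^{2} = 11664$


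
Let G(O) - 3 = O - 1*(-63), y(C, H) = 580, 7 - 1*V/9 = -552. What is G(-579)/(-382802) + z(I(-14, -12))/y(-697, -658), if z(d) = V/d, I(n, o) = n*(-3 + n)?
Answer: 142620813/3774427720 ≈ 0.037786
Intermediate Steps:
V = 5031 (V = 63 - 9*(-552) = 63 + 4968 = 5031)
G(O) = 66 + O (G(O) = 3 + (O - 1*(-63)) = 3 + (O + 63) = 3 + (63 + O) = 66 + O)
z(d) = 5031/d
G(-579)/(-382802) + z(I(-14, -12))/y(-697, -658) = (66 - 579)/(-382802) + (5031/((-14*(-3 - 14))))/580 = -513*(-1/382802) + (5031/((-14*(-17))))*(1/580) = 513/382802 + (5031/238)*(1/580) = 513/382802 + 5031/138040 = 142620813/3774427720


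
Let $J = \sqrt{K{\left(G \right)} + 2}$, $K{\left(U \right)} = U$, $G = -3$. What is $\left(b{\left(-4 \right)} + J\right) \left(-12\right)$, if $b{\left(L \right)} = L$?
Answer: $48 - 12 i \approx 48.0 - 12.0 i$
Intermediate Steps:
$J = i$ ($J = \sqrt{-3 + 2} = \sqrt{-1} = i \approx 1.0 i$)
$\left(b{\left(-4 \right)} + J\right) \left(-12\right) = \left(-4 + i\right) \left(-12\right) = 48 - 12 i$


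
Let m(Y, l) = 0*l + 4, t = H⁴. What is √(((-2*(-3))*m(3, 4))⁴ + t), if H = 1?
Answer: √331777 ≈ 576.00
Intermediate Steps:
t = 1 (t = 1⁴ = 1)
m(Y, l) = 4 (m(Y, l) = 0 + 4 = 4)
√(((-2*(-3))*m(3, 4))⁴ + t) = √((-2*(-3)*4)⁴ + 1) = √((6*4)⁴ + 1) = √(24⁴ + 1) = √(331776 + 1) = √331777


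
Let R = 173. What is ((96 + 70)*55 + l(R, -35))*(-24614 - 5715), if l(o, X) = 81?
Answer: -279360419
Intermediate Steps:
((96 + 70)*55 + l(R, -35))*(-24614 - 5715) = ((96 + 70)*55 + 81)*(-24614 - 5715) = (166*55 + 81)*(-30329) = (9130 + 81)*(-30329) = 9211*(-30329) = -279360419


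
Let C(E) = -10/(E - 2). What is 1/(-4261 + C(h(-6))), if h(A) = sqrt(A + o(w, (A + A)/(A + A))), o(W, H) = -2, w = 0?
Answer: -6389/27212889 - 5*I*sqrt(2)/54425778 ≈ -0.00023478 - 1.2992e-7*I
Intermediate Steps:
h(A) = sqrt(-2 + A) (h(A) = sqrt(A - 2) = sqrt(-2 + A))
C(E) = -10/(-2 + E)
1/(-4261 + C(h(-6))) = 1/(-4261 - 10/(-2 + sqrt(-2 - 6))) = 1/(-4261 - 10/(-2 + sqrt(-8))) = 1/(-4261 - 10/(-2 + 2*I*sqrt(2)))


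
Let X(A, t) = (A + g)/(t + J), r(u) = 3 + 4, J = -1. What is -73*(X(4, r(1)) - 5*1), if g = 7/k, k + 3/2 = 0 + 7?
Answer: 9928/33 ≈ 300.85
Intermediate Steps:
k = 11/2 (k = -3/2 + (0 + 7) = -3/2 + 7 = 11/2 ≈ 5.5000)
r(u) = 7
g = 14/11 (g = 7/(11/2) = 7*(2/11) = 14/11 ≈ 1.2727)
X(A, t) = (14/11 + A)/(-1 + t) (X(A, t) = (A + 14/11)/(t - 1) = (14/11 + A)/(-1 + t))
-73*(X(4, r(1)) - 5*1) = -73*((14/11 + 4)/(-1 + 7) - 5*1) = -73*((58/11)/6 - 5) = -73*((⅙)*(58/11) - 5) = -73*(29/33 - 5) = -73*(-136/33) = 9928/33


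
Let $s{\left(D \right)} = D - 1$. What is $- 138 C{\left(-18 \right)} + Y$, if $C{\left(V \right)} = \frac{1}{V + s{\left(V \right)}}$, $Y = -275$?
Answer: $- \frac{10037}{37} \approx -271.27$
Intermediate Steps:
$s{\left(D \right)} = -1 + D$
$C{\left(V \right)} = \frac{1}{-1 + 2 V}$ ($C{\left(V \right)} = \frac{1}{V + \left(-1 + V\right)} = \frac{1}{-1 + 2 V}$)
$- 138 C{\left(-18 \right)} + Y = - \frac{138}{-1 + 2 \left(-18\right)} - 275 = - \frac{138}{-1 - 36} - 275 = - \frac{138}{-37} - 275 = \left(-138\right) \left(- \frac{1}{37}\right) - 275 = \frac{138}{37} - 275 = - \frac{10037}{37}$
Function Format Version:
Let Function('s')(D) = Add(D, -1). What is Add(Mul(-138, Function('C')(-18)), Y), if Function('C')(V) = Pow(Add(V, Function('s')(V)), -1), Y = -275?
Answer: Rational(-10037, 37) ≈ -271.27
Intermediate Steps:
Function('s')(D) = Add(-1, D)
Function('C')(V) = Pow(Add(-1, Mul(2, V)), -1) (Function('C')(V) = Pow(Add(V, Add(-1, V)), -1) = Pow(Add(-1, Mul(2, V)), -1))
Add(Mul(-138, Function('C')(-18)), Y) = Add(Mul(-138, Pow(Add(-1, Mul(2, -18)), -1)), -275) = Add(Mul(-138, Pow(Add(-1, -36), -1)), -275) = Add(Mul(-138, Pow(-37, -1)), -275) = Add(Mul(-138, Rational(-1, 37)), -275) = Add(Rational(138, 37), -275) = Rational(-10037, 37)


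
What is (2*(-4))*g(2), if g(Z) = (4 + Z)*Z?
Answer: -96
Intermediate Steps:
g(Z) = Z*(4 + Z)
(2*(-4))*g(2) = (2*(-4))*(2*(4 + 2)) = -16*6 = -8*12 = -96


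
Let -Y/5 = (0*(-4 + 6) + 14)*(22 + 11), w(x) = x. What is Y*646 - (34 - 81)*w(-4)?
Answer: -1492448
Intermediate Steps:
Y = -2310 (Y = -5*(0*(-4 + 6) + 14)*(22 + 11) = -5*(0*2 + 14)*33 = -5*(0 + 14)*33 = -70*33 = -5*462 = -2310)
Y*646 - (34 - 81)*w(-4) = -2310*646 - (34 - 81)*(-4) = -1492260 - (-47)*(-4) = -1492260 - 1*188 = -1492260 - 188 = -1492448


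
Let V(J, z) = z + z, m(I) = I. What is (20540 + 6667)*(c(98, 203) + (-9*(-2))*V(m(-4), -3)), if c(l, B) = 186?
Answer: 2122146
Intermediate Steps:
V(J, z) = 2*z
(20540 + 6667)*(c(98, 203) + (-9*(-2))*V(m(-4), -3)) = (20540 + 6667)*(186 + (-9*(-2))*(2*(-3))) = 27207*(186 + 18*(-6)) = 27207*(186 - 108) = 27207*78 = 2122146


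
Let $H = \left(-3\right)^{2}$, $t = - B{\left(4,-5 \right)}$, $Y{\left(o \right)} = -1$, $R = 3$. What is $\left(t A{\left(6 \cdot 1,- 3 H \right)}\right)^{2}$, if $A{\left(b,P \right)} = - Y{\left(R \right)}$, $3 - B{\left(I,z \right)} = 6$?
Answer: $9$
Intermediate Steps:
$B{\left(I,z \right)} = -3$ ($B{\left(I,z \right)} = 3 - 6 = -3$)
$t = 3$ ($t = \left(-1\right) \left(-3\right) = 3$)
$H = 9$
$A{\left(b,P \right)} = 1$ ($A{\left(b,P \right)} = \left(-1\right) \left(-1\right) = 1$)
$\left(t A{\left(6 \cdot 1,- 3 H \right)}\right)^{2} = \left(3 \cdot 1\right)^{2} = 3^{2} = 9$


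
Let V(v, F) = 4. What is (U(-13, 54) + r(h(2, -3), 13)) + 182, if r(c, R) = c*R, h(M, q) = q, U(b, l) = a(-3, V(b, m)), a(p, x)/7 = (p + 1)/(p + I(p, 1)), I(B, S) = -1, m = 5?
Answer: 293/2 ≈ 146.50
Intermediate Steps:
a(p, x) = 7*(1 + p)/(-1 + p) (a(p, x) = 7*((p + 1)/(p - 1)) = 7*((1 + p)/(-1 + p)) = 7*(1 + p)/(-1 + p))
U(b, l) = 7/2 (U(b, l) = 7*(1 - 3)/(-1 - 3) = 7*(-2)/(-4) = 7*(-¼)*(-2) = 7/2)
r(c, R) = R*c
(U(-13, 54) + r(h(2, -3), 13)) + 182 = (7/2 + 13*(-3)) + 182 = (7/2 - 39) + 182 = -71/2 + 182 = 293/2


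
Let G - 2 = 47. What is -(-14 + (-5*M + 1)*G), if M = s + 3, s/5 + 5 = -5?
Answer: -11550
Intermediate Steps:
G = 49 (G = 2 + 47 = 49)
s = -50 (s = -25 + 5*(-5) = -25 - 25 = -50)
M = -47 (M = -50 + 3 = -47)
-(-14 + (-5*M + 1)*G) = -(-14 + (-5*(-47) + 1)*49) = -(-14 + (235 + 1)*49) = -(-14 + 236*49) = -(-14 + 11564) = -1*11550 = -11550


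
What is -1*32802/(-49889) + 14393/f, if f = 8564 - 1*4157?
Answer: 123230113/31408689 ≈ 3.9234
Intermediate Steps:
f = 4407 (f = 8564 - 4157 = 4407)
-1*32802/(-49889) + 14393/f = -1*32802/(-49889) + 14393/4407 = -32802*(-1/49889) + 14393*(1/4407) = 4686/7127 + 14393/4407 = 123230113/31408689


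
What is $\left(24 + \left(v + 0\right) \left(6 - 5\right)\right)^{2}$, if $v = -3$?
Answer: $441$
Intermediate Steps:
$\left(24 + \left(v + 0\right) \left(6 - 5\right)\right)^{2} = \left(24 + \left(-3 + 0\right) \left(6 - 5\right)\right)^{2} = \left(24 - 3 \left(6 - 5\right)\right)^{2} = \left(24 - 3\right)^{2} = 21^{2} = 441$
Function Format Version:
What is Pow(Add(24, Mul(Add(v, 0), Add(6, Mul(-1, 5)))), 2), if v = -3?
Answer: 441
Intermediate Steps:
Pow(Add(24, Mul(Add(v, 0), Add(6, Mul(-1, 5)))), 2) = Pow(Add(24, Mul(Add(-3, 0), Add(6, Mul(-1, 5)))), 2) = Pow(Add(24, Mul(-3, Add(6, -5))), 2) = Pow(Add(24, Mul(-3, 1)), 2) = Pow(Add(24, -3), 2) = Pow(21, 2) = 441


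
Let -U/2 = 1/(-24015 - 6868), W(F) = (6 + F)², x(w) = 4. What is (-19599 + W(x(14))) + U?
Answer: -602187615/30883 ≈ -19499.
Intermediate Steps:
U = 2/30883 (U = -2/(-24015 - 6868) = -2/(-30883) = -2*(-1/30883) = 2/30883 ≈ 6.4761e-5)
(-19599 + W(x(14))) + U = (-19599 + (6 + 4)²) + 2/30883 = (-19599 + 10²) + 2/30883 = (-19599 + 100) + 2/30883 = -19499 + 2/30883 = -602187615/30883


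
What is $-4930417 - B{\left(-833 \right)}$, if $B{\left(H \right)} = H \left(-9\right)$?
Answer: $-4937914$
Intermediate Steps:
$B{\left(H \right)} = - 9 H$
$-4930417 - B{\left(-833 \right)} = -4930417 - \left(-9\right) \left(-833\right) = -4930417 - 7497 = -4937914$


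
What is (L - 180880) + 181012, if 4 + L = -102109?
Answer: -101981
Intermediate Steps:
L = -102113 (L = -4 - 102109 = -102113)
(L - 180880) + 181012 = (-102113 - 180880) + 181012 = -282993 + 181012 = -101981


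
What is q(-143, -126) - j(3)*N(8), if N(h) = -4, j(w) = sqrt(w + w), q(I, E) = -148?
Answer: -148 + 4*sqrt(6) ≈ -138.20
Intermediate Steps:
j(w) = sqrt(2)*sqrt(w) (j(w) = sqrt(2*w) = sqrt(2)*sqrt(w))
q(-143, -126) - j(3)*N(8) = -148 - sqrt(2)*sqrt(3)*(-4) = -148 - sqrt(6)*(-4) = -148 - (-4)*sqrt(6) = -148 + 4*sqrt(6)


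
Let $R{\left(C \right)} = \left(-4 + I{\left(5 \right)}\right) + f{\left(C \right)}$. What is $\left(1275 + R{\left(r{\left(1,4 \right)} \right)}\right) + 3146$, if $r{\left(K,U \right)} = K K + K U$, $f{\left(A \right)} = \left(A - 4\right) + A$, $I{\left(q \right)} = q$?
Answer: $4428$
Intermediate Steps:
$f{\left(A \right)} = -4 + 2 A$ ($f{\left(A \right)} = \left(-4 + A\right) + A = -4 + 2 A$)
$r{\left(K,U \right)} = K^{2} + K U$
$R{\left(C \right)} = -3 + 2 C$ ($R{\left(C \right)} = \left(-4 + 5\right) + \left(-4 + 2 C\right) = 1 + \left(-4 + 2 C\right) = -3 + 2 C$)
$\left(1275 + R{\left(r{\left(1,4 \right)} \right)}\right) + 3146 = \left(1275 - \left(3 - 2 \cdot 1 \left(1 + 4\right)\right)\right) + 3146 = \left(1275 - \left(3 - 2 \cdot 1 \cdot 5\right)\right) + 3146 = \left(1275 + \left(-3 + 2 \cdot 5\right)\right) + 3146 = \left(1275 + \left(-3 + 10\right)\right) + 3146 = \left(1275 + 7\right) + 3146 = 1282 + 3146 = 4428$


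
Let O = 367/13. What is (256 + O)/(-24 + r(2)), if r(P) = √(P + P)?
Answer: -3695/286 ≈ -12.920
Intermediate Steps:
r(P) = √2*√P (r(P) = √(2*P) = √2*√P)
O = 367/13 (O = 367*(1/13) = 367/13 ≈ 28.231)
(256 + O)/(-24 + r(2)) = (256 + 367/13)/(-24 + √2*√2) = 3695/(13*(-24 + 2)) = (3695/13)/(-22) = (3695/13)*(-1/22) = -3695/286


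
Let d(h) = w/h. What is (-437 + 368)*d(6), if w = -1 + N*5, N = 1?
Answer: -46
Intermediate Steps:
w = 4 (w = -1 + 1*5 = -1 + 5 = 4)
d(h) = 4/h
(-437 + 368)*d(6) = (-437 + 368)*(4/6) = -276/6 = -69*2/3 = -46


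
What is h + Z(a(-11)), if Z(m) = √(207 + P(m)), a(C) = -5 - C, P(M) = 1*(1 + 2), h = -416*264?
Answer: -109824 + √210 ≈ -1.0981e+5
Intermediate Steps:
h = -109824
P(M) = 3 (P(M) = 1*3 = 3)
Z(m) = √210 (Z(m) = √(207 + 3) = √210)
h + Z(a(-11)) = -109824 + √210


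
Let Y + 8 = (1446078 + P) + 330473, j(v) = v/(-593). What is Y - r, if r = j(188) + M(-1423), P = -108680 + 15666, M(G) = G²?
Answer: -202450012/593 ≈ -3.4140e+5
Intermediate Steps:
j(v) = -v/593 (j(v) = v*(-1/593) = -v/593)
P = -93014
Y = 1683529 (Y = -8 + ((1446078 - 93014) + 330473) = -8 + (1353064 + 330473) = -8 + 1683537 = 1683529)
r = 1200782709/593 (r = -1/593*188 + (-1423)² = -188/593 + 2024929 = 1200782709/593 ≈ 2.0249e+6)
Y - r = 1683529 - 1*1200782709/593 = 1683529 - 1200782709/593 = -202450012/593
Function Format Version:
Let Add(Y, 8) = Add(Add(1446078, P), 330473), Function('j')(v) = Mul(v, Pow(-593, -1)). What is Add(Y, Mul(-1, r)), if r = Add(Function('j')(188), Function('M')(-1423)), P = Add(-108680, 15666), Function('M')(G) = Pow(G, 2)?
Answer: Rational(-202450012, 593) ≈ -3.4140e+5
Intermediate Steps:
Function('j')(v) = Mul(Rational(-1, 593), v) (Function('j')(v) = Mul(v, Rational(-1, 593)) = Mul(Rational(-1, 593), v))
P = -93014
Y = 1683529 (Y = Add(-8, Add(Add(1446078, -93014), 330473)) = Add(-8, Add(1353064, 330473)) = Add(-8, 1683537) = 1683529)
r = Rational(1200782709, 593) (r = Add(Mul(Rational(-1, 593), 188), Pow(-1423, 2)) = Add(Rational(-188, 593), 2024929) = Rational(1200782709, 593) ≈ 2.0249e+6)
Add(Y, Mul(-1, r)) = Add(1683529, Mul(-1, Rational(1200782709, 593))) = Add(1683529, Rational(-1200782709, 593)) = Rational(-202450012, 593)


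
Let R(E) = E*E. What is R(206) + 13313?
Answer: 55749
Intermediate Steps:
R(E) = E²
R(206) + 13313 = 206² + 13313 = 42436 + 13313 = 55749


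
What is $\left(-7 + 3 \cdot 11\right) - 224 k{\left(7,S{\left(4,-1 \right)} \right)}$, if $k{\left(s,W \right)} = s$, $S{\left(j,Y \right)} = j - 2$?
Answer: $-1542$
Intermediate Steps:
$S{\left(j,Y \right)} = -2 + j$ ($S{\left(j,Y \right)} = j - 2 = -2 + j$)
$\left(-7 + 3 \cdot 11\right) - 224 k{\left(7,S{\left(4,-1 \right)} \right)} = \left(-7 + 3 \cdot 11\right) - 1568 = \left(-7 + 33\right) - 1568 = 26 - 1568 = -1542$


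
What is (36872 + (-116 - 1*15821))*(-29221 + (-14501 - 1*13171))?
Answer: -1191054955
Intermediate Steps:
(36872 + (-116 - 1*15821))*(-29221 + (-14501 - 1*13171)) = (36872 + (-116 - 15821))*(-29221 + (-14501 - 13171)) = (36872 - 15937)*(-29221 - 27672) = 20935*(-56893) = -1191054955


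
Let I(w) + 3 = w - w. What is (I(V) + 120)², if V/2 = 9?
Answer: 13689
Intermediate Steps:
V = 18 (V = 2*9 = 18)
I(w) = -3 (I(w) = -3 + (w - w) = -3 + 0 = -3)
(I(V) + 120)² = (-3 + 120)² = 117² = 13689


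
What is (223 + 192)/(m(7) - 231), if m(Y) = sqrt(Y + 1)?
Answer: -95865/53353 - 830*sqrt(2)/53353 ≈ -1.8188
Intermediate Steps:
m(Y) = sqrt(1 + Y)
(223 + 192)/(m(7) - 231) = (223 + 192)/(sqrt(1 + 7) - 231) = 415/(sqrt(8) - 231) = 415/(2*sqrt(2) - 231) = 415/(-231 + 2*sqrt(2))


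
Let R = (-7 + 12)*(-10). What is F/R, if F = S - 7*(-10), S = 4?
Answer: -37/25 ≈ -1.4800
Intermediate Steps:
F = 74 (F = 4 - 7*(-10) = 4 + 70 = 74)
R = -50 (R = 5*(-10) = -50)
F/R = 74/(-50) = 74*(-1/50) = -37/25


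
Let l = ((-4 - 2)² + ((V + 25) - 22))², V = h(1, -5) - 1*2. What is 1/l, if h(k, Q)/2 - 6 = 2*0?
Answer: 1/2401 ≈ 0.00041649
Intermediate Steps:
h(k, Q) = 12 (h(k, Q) = 12 + 2*(2*0) = 12 + 2*0 = 12 + 0 = 12)
V = 10 (V = 12 - 1*2 = 12 - 2 = 10)
l = 2401 (l = ((-4 - 2)² + ((10 + 25) - 22))² = ((-6)² + (35 - 22))² = (36 + 13)² = 49² = 2401)
1/l = 1/2401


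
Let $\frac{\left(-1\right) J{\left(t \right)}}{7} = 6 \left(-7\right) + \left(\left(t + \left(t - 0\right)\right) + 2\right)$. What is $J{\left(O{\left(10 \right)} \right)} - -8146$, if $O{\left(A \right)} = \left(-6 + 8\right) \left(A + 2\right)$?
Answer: $8090$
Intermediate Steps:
$O{\left(A \right)} = 4 + 2 A$ ($O{\left(A \right)} = 2 \left(2 + A\right) = 4 + 2 A$)
$J{\left(t \right)} = 280 - 14 t$ ($J{\left(t \right)} = - 7 \left(6 \left(-7\right) + \left(\left(t + \left(t - 0\right)\right) + 2\right)\right) = - 7 \left(-42 + \left(\left(t + \left(t + 0\right)\right) + 2\right)\right) = - 7 \left(-42 + \left(\left(t + t\right) + 2\right)\right) = - 7 \left(-42 + \left(2 t + 2\right)\right) = - 7 \left(-42 + \left(2 + 2 t\right)\right) = - 7 \left(-40 + 2 t\right) = 280 - 14 t$)
$J{\left(O{\left(10 \right)} \right)} - -8146 = \left(280 - 14 \left(4 + 2 \cdot 10\right)\right) - -8146 = \left(280 - 14 \left(4 + 20\right)\right) + 8146 = \left(280 - 336\right) + 8146 = -56 + 8146 = 8090$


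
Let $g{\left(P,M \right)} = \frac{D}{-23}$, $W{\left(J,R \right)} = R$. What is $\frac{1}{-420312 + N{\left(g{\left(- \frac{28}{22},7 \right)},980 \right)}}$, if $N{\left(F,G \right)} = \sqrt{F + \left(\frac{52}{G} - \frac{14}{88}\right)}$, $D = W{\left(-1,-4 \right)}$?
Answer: $- \frac{104212157280}{43801620250654529} - \frac{14 \sqrt{21291215}}{43801620250654529} \approx -2.3792 \cdot 10^{-6}$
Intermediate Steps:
$D = -4$
$g{\left(P,M \right)} = \frac{4}{23}$ ($g{\left(P,M \right)} = - \frac{4}{-23} = \left(-4\right) \left(- \frac{1}{23}\right) = \frac{4}{23}$)
$N{\left(F,G \right)} = \sqrt{- \frac{7}{44} + F + \frac{52}{G}}$ ($N{\left(F,G \right)} = \sqrt{F + \left(\frac{52}{G} - \frac{7}{44}\right)} = \sqrt{F - \left(\frac{7}{44} - \frac{52}{G}\right)} = \sqrt{- \frac{7}{44} + F + \frac{52}{G}}$)
$\frac{1}{-420312 + N{\left(g{\left(- \frac{28}{22},7 \right)},980 \right)}} = \frac{1}{-420312 + \frac{\sqrt{-77 + 484 \cdot \frac{4}{23} + \frac{25168}{980}}}{22}} = \frac{1}{-420312 + \frac{\sqrt{-77 + \frac{1936}{23} + 25168 \cdot \frac{1}{980}}}{22}} = \frac{1}{-420312 + \frac{\sqrt{-77 + \frac{1936}{23} + \frac{6292}{245}}}{22}} = \frac{1}{-420312 + \frac{\sqrt{\frac{185141}{5635}}}{22}} = \frac{1}{-420312 + \frac{\frac{1}{805} \sqrt{21291215}}{22}} = \frac{1}{-420312 + \frac{\sqrt{21291215}}{17710}}$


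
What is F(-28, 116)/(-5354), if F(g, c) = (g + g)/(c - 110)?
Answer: 14/8031 ≈ 0.0017432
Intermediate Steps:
F(g, c) = 2*g/(-110 + c) (F(g, c) = (2*g)/(-110 + c) = 2*g/(-110 + c))
F(-28, 116)/(-5354) = (2*(-28)/(-110 + 116))/(-5354) = (2*(-28)/6)*(-1/5354) = (2*(-28)*(⅙))*(-1/5354) = -28/3*(-1/5354) = 14/8031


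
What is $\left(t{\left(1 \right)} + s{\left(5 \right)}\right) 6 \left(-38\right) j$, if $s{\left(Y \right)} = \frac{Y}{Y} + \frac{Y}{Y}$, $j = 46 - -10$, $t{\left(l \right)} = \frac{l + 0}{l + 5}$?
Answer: $-27664$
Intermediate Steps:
$t{\left(l \right)} = \frac{l}{5 + l}$
$j = 56$ ($j = 46 + 10 = 56$)
$s{\left(Y \right)} = 2$ ($s{\left(Y \right)} = 1 + 1 = 2$)
$\left(t{\left(1 \right)} + s{\left(5 \right)}\right) 6 \left(-38\right) j = \left(1 \frac{1}{5 + 1} + 2\right) 6 \left(-38\right) 56 = \left(1 \cdot \frac{1}{6} + 2\right) 6 \left(-38\right) 56 = \left(\frac{1}{6} + 2\right) 6 \left(-38\right) 56 = \frac{13}{6} \cdot 6 \left(-38\right) 56 = 13 \left(-38\right) 56 = \left(-494\right) 56 = -27664$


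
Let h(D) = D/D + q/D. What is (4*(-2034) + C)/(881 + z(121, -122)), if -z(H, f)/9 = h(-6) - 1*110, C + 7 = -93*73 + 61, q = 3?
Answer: -29742/3733 ≈ -7.9673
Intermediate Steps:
h(D) = 1 + 3/D (h(D) = D/D + 3/D = 1 + 3/D)
C = -6735 (C = -7 + (-93*73 + 61) = -7 + (-6789 + 61) = -7 - 6728 = -6735)
z(H, f) = 1971/2 (z(H, f) = -9*((3 - 6)/(-6) - 1*110) = -9*(-1/6*(-3) - 110) = -9*(1/2 - 110) = -9*(-219/2) = 1971/2)
(4*(-2034) + C)/(881 + z(121, -122)) = (4*(-2034) - 6735)/(881 + 1971/2) = (-8136 - 6735)/(3733/2) = -14871*2/3733 = -29742/3733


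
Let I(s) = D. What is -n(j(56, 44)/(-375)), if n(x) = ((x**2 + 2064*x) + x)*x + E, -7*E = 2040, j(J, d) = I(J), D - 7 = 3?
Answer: 856288556/2953125 ≈ 289.96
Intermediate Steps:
D = 10 (D = 7 + 3 = 10)
I(s) = 10
j(J, d) = 10
E = -2040/7 (E = -1/7*2040 = -2040/7 ≈ -291.43)
n(x) = -2040/7 + x*(x**2 + 2065*x) (n(x) = ((x**2 + 2064*x) + x)*x - 2040/7 = (x**2 + 2065*x)*x - 2040/7 = x*(x**2 + 2065*x) - 2040/7 = -2040/7 + x*(x**2 + 2065*x))
-n(j(56, 44)/(-375)) = -(-2040/7 + (10/(-375))**3 + 2065*(10/(-375))**2) = -(-2040/7 + (10*(-1/375))**3 + 2065*(10*(-1/375))**2) = -(-2040/7 + (-2/75)**3 + 2065*(-2/75)**2) = -(-2040/7 - 8/421875 + 2065*(4/5625)) = -(-2040/7 - 8/421875 + 1652/1125) = -1*(-856288556/2953125) = 856288556/2953125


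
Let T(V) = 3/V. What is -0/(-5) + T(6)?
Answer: ½ ≈ 0.50000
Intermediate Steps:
-0/(-5) + T(6) = -0/(-5) + 3/6 = -0*(-1)/5 + 3*(⅙) = -8*0 + ½ = 0 + ½ = ½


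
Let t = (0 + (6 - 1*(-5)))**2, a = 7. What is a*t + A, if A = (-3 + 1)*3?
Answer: 841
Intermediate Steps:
A = -6 (A = -2*3 = -6)
t = 121 (t = (0 + (6 + 5))**2 = (0 + 11)**2 = 11**2 = 121)
a*t + A = 7*121 - 6 = 847 - 6 = 841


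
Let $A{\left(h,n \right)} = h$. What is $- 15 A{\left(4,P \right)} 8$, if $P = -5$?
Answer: $-480$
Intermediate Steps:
$- 15 A{\left(4,P \right)} 8 = \left(-15\right) 4 \cdot 8 = \left(-60\right) 8 = -480$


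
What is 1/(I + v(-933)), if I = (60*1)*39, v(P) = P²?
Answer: 1/872829 ≈ 1.1457e-6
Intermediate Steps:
I = 2340 (I = 60*39 = 2340)
1/(I + v(-933)) = 1/(2340 + (-933)²) = 1/(2340 + 870489) = 1/872829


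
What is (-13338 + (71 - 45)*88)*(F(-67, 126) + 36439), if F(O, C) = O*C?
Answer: -309366850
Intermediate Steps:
F(O, C) = C*O
(-13338 + (71 - 45)*88)*(F(-67, 126) + 36439) = (-13338 + (71 - 45)*88)*(126*(-67) + 36439) = (-13338 + 26*88)*(-8442 + 36439) = (-13338 + 2288)*27997 = -11050*27997 = -309366850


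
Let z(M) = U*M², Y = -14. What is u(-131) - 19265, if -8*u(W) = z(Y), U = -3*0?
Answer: -19265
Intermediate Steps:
U = 0
z(M) = 0 (z(M) = 0*M² = 0)
u(W) = 0 (u(W) = -⅛*0 = 0)
u(-131) - 19265 = 0 - 19265 = -19265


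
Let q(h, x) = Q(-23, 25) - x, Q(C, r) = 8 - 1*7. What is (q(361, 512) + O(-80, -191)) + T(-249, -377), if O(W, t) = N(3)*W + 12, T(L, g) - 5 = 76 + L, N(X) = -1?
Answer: -587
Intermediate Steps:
T(L, g) = 81 + L (T(L, g) = 5 + (76 + L) = 81 + L)
O(W, t) = 12 - W (O(W, t) = -W + 12 = 12 - W)
Q(C, r) = 1 (Q(C, r) = 8 - 7 = 1)
q(h, x) = 1 - x
(q(361, 512) + O(-80, -191)) + T(-249, -377) = ((1 - 1*512) + (12 - 1*(-80))) + (81 - 249) = ((1 - 512) + (12 + 80)) - 168 = (-511 + 92) - 168 = -419 - 168 = -587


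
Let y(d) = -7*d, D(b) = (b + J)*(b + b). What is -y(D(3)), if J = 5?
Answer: 336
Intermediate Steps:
D(b) = 2*b*(5 + b) (D(b) = (b + 5)*(b + b) = (5 + b)*(2*b) = 2*b*(5 + b))
-y(D(3)) = -(-7)*2*3*(5 + 3) = -(-7)*2*3*8 = -(-7)*48 = -1*(-336) = 336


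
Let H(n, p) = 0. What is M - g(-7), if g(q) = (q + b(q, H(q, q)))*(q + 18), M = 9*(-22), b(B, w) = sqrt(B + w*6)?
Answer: -121 - 11*I*sqrt(7) ≈ -121.0 - 29.103*I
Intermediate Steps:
b(B, w) = sqrt(B + 6*w)
M = -198
g(q) = (18 + q)*(q + sqrt(q)) (g(q) = (q + sqrt(q + 6*0))*(q + 18) = (q + sqrt(q + 0))*(18 + q) = (q + sqrt(q))*(18 + q) = (18 + q)*(q + sqrt(q)))
M - g(-7) = -198 - ((-7)**2 + (-7)**(3/2) + 18*(-7) + 18*sqrt(-7)) = -198 - (49 - 7*I*sqrt(7) - 126 + 18*(I*sqrt(7))) = -198 - (49 - 7*I*sqrt(7) - 126 + 18*I*sqrt(7)) = -198 - (-77 + 11*I*sqrt(7)) = -198 + (77 - 11*I*sqrt(7)) = -121 - 11*I*sqrt(7)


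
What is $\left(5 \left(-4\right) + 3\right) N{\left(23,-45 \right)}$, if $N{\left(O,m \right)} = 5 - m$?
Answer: $-850$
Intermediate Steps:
$\left(5 \left(-4\right) + 3\right) N{\left(23,-45 \right)} = \left(5 \left(-4\right) + 3\right) \left(5 - -45\right) = \left(-20 + 3\right) \left(5 + 45\right) = \left(-17\right) 50 = -850$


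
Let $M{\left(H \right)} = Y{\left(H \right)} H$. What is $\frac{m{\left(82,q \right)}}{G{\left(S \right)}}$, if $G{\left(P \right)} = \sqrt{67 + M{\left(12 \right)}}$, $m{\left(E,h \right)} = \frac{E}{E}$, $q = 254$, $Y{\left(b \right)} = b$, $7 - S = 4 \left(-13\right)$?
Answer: $\frac{\sqrt{211}}{211} \approx 0.068843$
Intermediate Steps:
$S = 59$ ($S = 7 - 4 \left(-13\right) = 7 - -52 = 7 + 52 = 59$)
$m{\left(E,h \right)} = 1$
$M{\left(H \right)} = H^{2}$ ($M{\left(H \right)} = H H = H^{2}$)
$G{\left(P \right)} = \sqrt{211}$ ($G{\left(P \right)} = \sqrt{67 + 12^{2}} = \sqrt{67 + 144} = \sqrt{211}$)
$\frac{m{\left(82,q \right)}}{G{\left(S \right)}} = 1 \frac{1}{\sqrt{211}} = 1 \frac{\sqrt{211}}{211} = \frac{\sqrt{211}}{211}$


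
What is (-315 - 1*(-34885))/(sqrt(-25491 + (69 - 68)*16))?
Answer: -6914*I*sqrt(1019)/1019 ≈ -216.59*I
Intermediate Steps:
(-315 - 1*(-34885))/(sqrt(-25491 + (69 - 68)*16)) = (-315 + 34885)/(sqrt(-25491 + 1*16)) = 34570/(sqrt(-25491 + 16)) = 34570/(sqrt(-25475)) = 34570/((5*I*sqrt(1019))) = 34570*(-I*sqrt(1019)/5095) = -6914*I*sqrt(1019)/1019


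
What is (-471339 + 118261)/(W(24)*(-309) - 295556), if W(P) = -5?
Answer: 353078/294011 ≈ 1.2009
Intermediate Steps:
(-471339 + 118261)/(W(24)*(-309) - 295556) = (-471339 + 118261)/(-5*(-309) - 295556) = -353078/(1545 - 295556) = -353078/(-294011) = -353078*(-1/294011) = 353078/294011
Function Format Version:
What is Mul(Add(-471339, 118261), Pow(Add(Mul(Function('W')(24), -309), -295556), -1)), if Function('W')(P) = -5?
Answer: Rational(353078, 294011) ≈ 1.2009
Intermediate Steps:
Mul(Add(-471339, 118261), Pow(Add(Mul(Function('W')(24), -309), -295556), -1)) = Mul(Add(-471339, 118261), Pow(Add(Mul(-5, -309), -295556), -1)) = Mul(-353078, Pow(Add(1545, -295556), -1)) = Mul(-353078, Pow(-294011, -1)) = Mul(-353078, Rational(-1, 294011)) = Rational(353078, 294011)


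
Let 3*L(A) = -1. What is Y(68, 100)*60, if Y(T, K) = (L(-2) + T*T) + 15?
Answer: 278320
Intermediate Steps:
L(A) = -⅓ (L(A) = (⅓)*(-1) = -⅓)
Y(T, K) = 44/3 + T² (Y(T, K) = (-⅓ + T*T) + 15 = (-⅓ + T²) + 15 = 44/3 + T²)
Y(68, 100)*60 = (44/3 + 68²)*60 = (44/3 + 4624)*60 = (13916/3)*60 = 278320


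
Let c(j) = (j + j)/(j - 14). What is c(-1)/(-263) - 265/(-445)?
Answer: 208907/351105 ≈ 0.59500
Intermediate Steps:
c(j) = 2*j/(-14 + j) (c(j) = (2*j)/(-14 + j) = 2*j/(-14 + j))
c(-1)/(-263) - 265/(-445) = (2*(-1)/(-14 - 1))/(-263) - 265/(-445) = (2*(-1)/(-15))*(-1/263) - 265*(-1/445) = (2*(-1)*(-1/15))*(-1/263) + 53/89 = (2/15)*(-1/263) + 53/89 = -2/3945 + 53/89 = 208907/351105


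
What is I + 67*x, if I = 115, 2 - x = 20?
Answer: -1091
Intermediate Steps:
x = -18 (x = 2 - 1*20 = 2 - 20 = -18)
I + 67*x = 115 + 67*(-18) = 115 - 1206 = -1091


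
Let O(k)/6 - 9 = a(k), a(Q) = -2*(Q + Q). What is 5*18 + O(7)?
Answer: -24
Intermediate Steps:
a(Q) = -4*Q
O(k) = 54 - 24*k (O(k) = 54 + 6*(-4*k) = 54 - 24*k)
5*18 + O(7) = 5*18 + (54 - 24*7) = 90 + (54 - 168) = 90 - 114 = -24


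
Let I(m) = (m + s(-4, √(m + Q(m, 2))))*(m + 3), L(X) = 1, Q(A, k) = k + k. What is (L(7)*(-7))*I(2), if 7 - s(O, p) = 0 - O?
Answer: -175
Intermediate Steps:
Q(A, k) = 2*k
s(O, p) = 7 + O (s(O, p) = 7 - (0 - O) = 7 - (-1)*O = 7 + O)
I(m) = (3 + m)² (I(m) = (m + (7 - 4))*(m + 3) = (m + 3)*(3 + m) = (3 + m)*(3 + m) = (3 + m)²)
(L(7)*(-7))*I(2) = (1*(-7))*(9 + 2² + 6*2) = -7*(9 + 4 + 12) = -7*25 = -175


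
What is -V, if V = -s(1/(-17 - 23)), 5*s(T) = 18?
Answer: 18/5 ≈ 3.6000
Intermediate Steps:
s(T) = 18/5 (s(T) = (1/5)*18 = 18/5)
V = -18/5 (V = -1*18/5 = -18/5 ≈ -3.6000)
-V = -1*(-18/5) = 18/5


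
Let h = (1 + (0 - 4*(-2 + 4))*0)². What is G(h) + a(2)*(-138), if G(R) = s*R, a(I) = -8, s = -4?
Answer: 1100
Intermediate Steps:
h = 1 (h = (1 + (0 - 4*2)*0)² = (1 + (0 - 8)*0)² = (1 - 8*0)² = (1 + 0)² = 1² = 1)
G(R) = -4*R
G(h) + a(2)*(-138) = -4*1 - 8*(-138) = -4 + 1104 = 1100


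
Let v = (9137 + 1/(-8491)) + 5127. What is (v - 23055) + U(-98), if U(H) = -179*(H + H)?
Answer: 223253862/8491 ≈ 26293.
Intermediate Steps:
U(H) = -358*H
v = 121115623/8491 (v = (9137 - 1/8491) + 5127 = 77582266/8491 + 5127 = 121115623/8491 ≈ 14264.)
(v - 23055) + U(-98) = (121115623/8491 - 23055) - 358*(-98) = -74644382/8491 + 35084 = 223253862/8491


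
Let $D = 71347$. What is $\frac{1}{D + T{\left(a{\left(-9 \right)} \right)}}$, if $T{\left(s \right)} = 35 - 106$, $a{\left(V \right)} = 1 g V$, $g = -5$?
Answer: $\frac{1}{71276} \approx 1.403 \cdot 10^{-5}$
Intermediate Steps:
$a{\left(V \right)} = - 5 V$ ($a{\left(V \right)} = 1 \left(-5\right) V = - 5 V$)
$T{\left(s \right)} = -71$
$\frac{1}{D + T{\left(a{\left(-9 \right)} \right)}} = \frac{1}{71347 - 71} = \frac{1}{71276}$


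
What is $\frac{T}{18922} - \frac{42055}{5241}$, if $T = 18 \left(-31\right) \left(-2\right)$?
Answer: $- \frac{394957877}{49585101} \approx -7.9653$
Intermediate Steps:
$T = 1116$ ($T = \left(-558\right) \left(-2\right) = 1116$)
$\frac{T}{18922} - \frac{42055}{5241} = \frac{1116}{18922} - \frac{42055}{5241} = 1116 \cdot \frac{1}{18922} - \frac{42055}{5241} = \frac{558}{9461} - \frac{42055}{5241} = - \frac{394957877}{49585101}$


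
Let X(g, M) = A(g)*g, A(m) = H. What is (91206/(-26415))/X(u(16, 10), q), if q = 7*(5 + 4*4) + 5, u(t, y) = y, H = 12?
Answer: -1689/58700 ≈ -0.028773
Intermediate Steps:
A(m) = 12
q = 152 (q = 7*(5 + 16) + 5 = 7*21 + 5 = 147 + 5 = 152)
X(g, M) = 12*g
(91206/(-26415))/X(u(16, 10), q) = (91206/(-26415))/((12*10)) = (91206*(-1/26415))/120 = -10134/2935*1/120 = -1689/58700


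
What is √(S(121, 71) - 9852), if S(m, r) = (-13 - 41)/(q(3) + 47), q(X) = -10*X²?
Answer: I*√18214026/43 ≈ 99.251*I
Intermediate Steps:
S(m, r) = 54/43 (S(m, r) = (-13 - 41)/(-10*3² + 47) = -54/(-10*9 + 47) = -54/(-90 + 47) = -54/(-43) = -54*(-1/43) = 54/43)
√(S(121, 71) - 9852) = √(54/43 - 9852) = √(-423582/43) = I*√18214026/43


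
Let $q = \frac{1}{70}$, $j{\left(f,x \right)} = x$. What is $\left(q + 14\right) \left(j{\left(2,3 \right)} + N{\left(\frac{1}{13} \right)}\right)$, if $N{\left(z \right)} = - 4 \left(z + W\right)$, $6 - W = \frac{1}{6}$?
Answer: $- \frac{7521}{26} \approx -289.27$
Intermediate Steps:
$W = \frac{35}{6}$ ($W = 6 - \frac{1}{6} = \frac{35}{6} \approx 5.8333$)
$q = \frac{1}{70} \approx 0.014286$
$N{\left(z \right)} = - \frac{70}{3} - 4 z$ ($N{\left(z \right)} = - 4 \left(z + \frac{35}{6}\right) = - 4 \left(\frac{35}{6} + z\right) = - \frac{70}{3} - 4 z$)
$\left(q + 14\right) \left(j{\left(2,3 \right)} + N{\left(\frac{1}{13} \right)}\right) = \left(\frac{1}{70} + 14\right) \left(3 - \left(\frac{70}{3} + \frac{4}{13}\right)\right) = \frac{981 \left(3 - \frac{922}{39}\right)}{70} = \frac{981}{70} \left(- \frac{805}{39}\right) = - \frac{7521}{26}$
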